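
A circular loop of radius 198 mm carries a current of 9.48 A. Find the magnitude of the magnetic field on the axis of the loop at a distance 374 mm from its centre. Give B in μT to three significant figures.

On the axis of a circular loop, B = μ₀IR² / [2(R²+z²)^(3/2)].
R² + z² = (0.198)² + (0.374)² = 0.1791 m², and (R²+z²)^(3/2) = 7.58×10⁻² m³.
B = (4π×10⁻⁷ × 9.48 × 0.0392) / (2 × 7.58×10⁻²) = 3.08×10⁻⁶ T.

B ≈ 3.08 μT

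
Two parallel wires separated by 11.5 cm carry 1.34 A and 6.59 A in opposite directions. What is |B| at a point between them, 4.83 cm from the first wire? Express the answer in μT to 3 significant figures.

B ≈ 25.3 μT

Each long wire gives B = μ₀I/(2πd). Distances are d₁ = 0.0483 m and d₂ = 0.0667 m.
B₁ = 5.55×10⁻⁶ T, B₂ = 1.98×10⁻⁵ T.
Between antiparallel currents both contributions point the same way, so they add. B = B₁ + B₂ = 5.55×10⁻⁶ + 1.98×10⁻⁵ = 2.53×10⁻⁵ T.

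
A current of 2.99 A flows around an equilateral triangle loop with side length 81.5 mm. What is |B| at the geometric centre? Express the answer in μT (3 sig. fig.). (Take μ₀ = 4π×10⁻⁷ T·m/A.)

B ≈ 66.0 μT

Each side is a finite straight segment at perpendicular distance d = a/(2 tan(π/3)) = 0.02353 m from the centre, with end-angles ±π/3.
One side contributes B₁ = (μ₀I/4πd)·2 sin(π/3) = 2.20×10⁻⁵ T.
All 3 sides add in the same direction: B = 3 × 2.20×10⁻⁵ = 6.60×10⁻⁵ T.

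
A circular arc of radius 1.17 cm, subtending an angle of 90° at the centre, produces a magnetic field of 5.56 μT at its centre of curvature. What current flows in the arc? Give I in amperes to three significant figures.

I ≈ 0.414 A

For a circular arc, B = μ₀Iφ/(4πR) with φ in radians; here φ = 1.571 rad.
So I = 4πRB/(μ₀φ) = 4π × 0.0117 × 5.56×10⁻⁶ / (4π×10⁻⁷ × 1.571) = 0.414 A.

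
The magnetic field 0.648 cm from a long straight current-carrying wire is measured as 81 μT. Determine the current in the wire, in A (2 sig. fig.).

I ≈ 2.6 A

For a long straight wire B = μ₀I/(2πd), so I = 2πdB/μ₀.
I = 2π × 0.00648 × 8.10×10⁻⁵ / (4π×10⁻⁷) = 2.62 A.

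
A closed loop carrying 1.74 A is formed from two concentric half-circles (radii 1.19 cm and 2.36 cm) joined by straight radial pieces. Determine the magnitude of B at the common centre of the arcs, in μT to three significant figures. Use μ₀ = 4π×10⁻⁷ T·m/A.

The radial connectors point toward the centre, so dl × r̂ = 0 and they contribute nothing.
Each semicircle gives μ₀I/(4R): inner arc 4.59×10⁻⁵ T, outer arc 2.32×10⁻⁵ T.
The two arcs carry current in opposite angular senses, so their fields oppose: B = |4.59×10⁻⁵ − 2.32×10⁻⁵| = 2.28×10⁻⁵ T.

B ≈ 22.8 μT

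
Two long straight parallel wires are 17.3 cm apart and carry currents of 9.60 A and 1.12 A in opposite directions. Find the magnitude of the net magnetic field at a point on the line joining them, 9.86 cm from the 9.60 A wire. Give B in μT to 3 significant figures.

B ≈ 22.5 μT

Each long wire gives B = μ₀I/(2πd). Distances are d₁ = 0.0986 m and d₂ = 0.0744 m.
B₁ = 1.95×10⁻⁵ T, B₂ = 3.01×10⁻⁶ T.
Between antiparallel currents both contributions point the same way, so they add. B = B₁ + B₂ = 1.95×10⁻⁵ + 3.01×10⁻⁶ = 2.25×10⁻⁵ T.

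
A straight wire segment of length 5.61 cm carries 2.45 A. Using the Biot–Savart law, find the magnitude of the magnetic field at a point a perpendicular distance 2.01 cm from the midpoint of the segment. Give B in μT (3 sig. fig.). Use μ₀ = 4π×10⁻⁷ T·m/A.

For a finite straight segment, B = (μ₀I/4πd)(sinθ₁ + sinθ₂), where θ₁, θ₂ are the angles from the perpendicular to each end.
The perpendicular from the point meets the wire at its midpoint, so each end is L/2 = 0.02805 m away along the wire.
sinθ₁ = 0.02805/√(0.02805²+0.0201²) = 0.8129; sinθ₂ = 0.02805/√(0.02805²+0.0201²) = 0.8129.
B = (4π×10⁻⁷ × 2.45) / (4π × 0.0201) × (0.8129 + 0.8129) = 1.98×10⁻⁵ T.

B ≈ 19.8 μT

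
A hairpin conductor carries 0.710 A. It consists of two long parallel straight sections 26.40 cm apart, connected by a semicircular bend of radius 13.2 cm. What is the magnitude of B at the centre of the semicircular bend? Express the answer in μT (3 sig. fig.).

B ≈ 2.77 μT

The semicircular arc contributes B_arc = μ₀I·π/(4πR) = μ₀I/(4R) = 1.69×10⁻⁶ T.
Each semi-infinite lead is at perpendicular distance R = 0.132 m from the centre, with the perpendicular foot at its near end, so it contributes μ₀I/(4πR); both point the same way, together 1.08×10⁻⁶ T.
Arc and leads all point the same direction: B = 1.69×10⁻⁶ + 1.08×10⁻⁶ = 2.77×10⁻⁶ T.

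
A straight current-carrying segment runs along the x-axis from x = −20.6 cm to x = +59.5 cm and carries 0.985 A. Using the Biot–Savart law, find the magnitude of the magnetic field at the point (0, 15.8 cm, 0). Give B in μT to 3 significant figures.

B ≈ 1.10 μT

For a finite straight segment, B = (μ₀I/4πd)(sinθ₁ + sinθ₂), where θ₁, θ₂ are the angles from the perpendicular to each end.
The perpendicular distance is d = 0.158 m; the end-offsets along the wire are a = 0.206 m and b = 0.595 m.
sinθ₁ = 0.206/√(0.206²+0.158²) = 0.7935; sinθ₂ = 0.595/√(0.595²+0.158²) = 0.9665.
B = (4π×10⁻⁷ × 0.985) / (4π × 0.158) × (0.7935 + 0.9665) = 1.10×10⁻⁶ T.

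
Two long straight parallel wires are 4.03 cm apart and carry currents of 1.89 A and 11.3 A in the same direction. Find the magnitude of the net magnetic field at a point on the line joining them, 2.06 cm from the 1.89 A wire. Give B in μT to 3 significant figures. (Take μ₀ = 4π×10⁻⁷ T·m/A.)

Each long wire gives B = μ₀I/(2πd). Distances are d₁ = 0.0206 m and d₂ = 0.0197 m.
B₁ = 1.83×10⁻⁵ T, B₂ = 1.15×10⁻⁴ T.
Between parallel currents the two contributions point in opposite directions, so they subtract. B = |B₁ − B₂| = |1.83×10⁻⁵ − 1.15×10⁻⁴| = 9.64×10⁻⁵ T.

B ≈ 96.4 μT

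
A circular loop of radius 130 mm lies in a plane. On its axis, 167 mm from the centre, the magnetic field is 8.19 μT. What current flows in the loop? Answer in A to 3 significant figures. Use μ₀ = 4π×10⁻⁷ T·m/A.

I ≈ 7.31 A

On the axis of a loop, B = μ₀IR²/[2(R²+z²)^(3/2)], so I = 2B(R²+z²)^(3/2)/(μ₀R²).
R² + z² = 0.0169 + 0.02789 = 0.04479 m²; raised to 3/2 gives 9.48×10⁻³ m³.
I = 2 × 8.19×10⁻⁶ × 9.48×10⁻³ / (1.26×10⁻⁶ × 0.0169) = 7.31 A.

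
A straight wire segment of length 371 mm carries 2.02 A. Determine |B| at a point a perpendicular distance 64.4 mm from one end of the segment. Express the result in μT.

For a finite straight segment, B = (μ₀I/4πd)(sinθ₁ + sinθ₂), where θ₁, θ₂ are the angles from the perpendicular to each end.
The perpendicular foot is at one end, so the two end-offsets along the wire are 0 and L = 0.371 m.
sinθ₁ = 0/√(0²+0.0644²) = 0.0000; sinθ₂ = 0.371/√(0.371²+0.0644²) = 0.9853.
B = (4π×10⁻⁷ × 2.02) / (4π × 0.0644) × (0.0000 + 0.9853) = 3.09×10⁻⁶ T.

B ≈ 3.09 μT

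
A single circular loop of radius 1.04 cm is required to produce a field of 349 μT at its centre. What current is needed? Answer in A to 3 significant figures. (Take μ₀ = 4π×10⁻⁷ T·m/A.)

I ≈ 5.78 A

At the centre of a circular loop B = μ₀I/(2R), so I = 2RB/μ₀.
With R = 0.0104 m, I = 2 × 0.0104 × 3.49×10⁻⁴ / (4π×10⁻⁷) = 5.78 A.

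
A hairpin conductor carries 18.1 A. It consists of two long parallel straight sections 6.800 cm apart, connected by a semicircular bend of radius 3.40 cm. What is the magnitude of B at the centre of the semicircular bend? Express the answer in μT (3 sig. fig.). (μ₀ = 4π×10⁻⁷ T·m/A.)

The semicircular arc contributes B_arc = μ₀I·π/(4πR) = μ₀I/(4R) = 1.67×10⁻⁴ T.
Each semi-infinite lead is at perpendicular distance R = 0.034 m from the centre, with the perpendicular foot at its near end, so it contributes μ₀I/(4πR); both point the same way, together 1.06×10⁻⁴ T.
Arc and leads all point the same direction: B = 1.67×10⁻⁴ + 1.06×10⁻⁴ = 2.74×10⁻⁴ T.

B ≈ 274 μT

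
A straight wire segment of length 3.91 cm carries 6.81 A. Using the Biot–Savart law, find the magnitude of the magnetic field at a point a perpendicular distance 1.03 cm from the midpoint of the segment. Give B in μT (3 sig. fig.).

B ≈ 117 μT

For a finite straight segment, B = (μ₀I/4πd)(sinθ₁ + sinθ₂), where θ₁, θ₂ are the angles from the perpendicular to each end.
The perpendicular from the point meets the wire at its midpoint, so each end is L/2 = 0.01955 m away along the wire.
sinθ₁ = 0.01955/√(0.01955²+0.0103²) = 0.8847; sinθ₂ = 0.01955/√(0.01955²+0.0103²) = 0.8847.
B = (4π×10⁻⁷ × 6.81) / (4π × 0.0103) × (0.8847 + 0.8847) = 1.17×10⁻⁴ T.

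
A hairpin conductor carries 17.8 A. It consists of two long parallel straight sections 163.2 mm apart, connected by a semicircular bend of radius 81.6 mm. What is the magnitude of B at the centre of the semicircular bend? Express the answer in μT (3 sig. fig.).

The semicircular arc contributes B_arc = μ₀I·π/(4πR) = μ₀I/(4R) = 6.85×10⁻⁵ T.
Each semi-infinite lead is at perpendicular distance R = 0.0816 m from the centre, with the perpendicular foot at its near end, so it contributes μ₀I/(4πR); both point the same way, together 4.36×10⁻⁵ T.
Arc and leads all point the same direction: B = 6.85×10⁻⁵ + 4.36×10⁻⁵ = 1.12×10⁻⁴ T.

B ≈ 112 μT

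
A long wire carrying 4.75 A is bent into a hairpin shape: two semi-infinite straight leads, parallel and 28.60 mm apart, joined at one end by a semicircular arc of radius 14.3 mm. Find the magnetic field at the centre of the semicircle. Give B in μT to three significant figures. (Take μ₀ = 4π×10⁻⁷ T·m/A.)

B ≈ 171 μT

The semicircular arc contributes B_arc = μ₀I·π/(4πR) = μ₀I/(4R) = 1.04×10⁻⁴ T.
Each semi-infinite lead is at perpendicular distance R = 0.0143 m from the centre, with the perpendicular foot at its near end, so it contributes μ₀I/(4πR); both point the same way, together 6.64×10⁻⁵ T.
Arc and leads all point the same direction: B = 1.04×10⁻⁴ + 6.64×10⁻⁵ = 1.71×10⁻⁴ T.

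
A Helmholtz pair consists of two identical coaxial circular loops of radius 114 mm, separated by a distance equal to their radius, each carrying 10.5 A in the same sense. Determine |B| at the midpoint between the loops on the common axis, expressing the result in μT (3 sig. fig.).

Each loop contributes B = μ₀IR²/[2(R²+z²)^(3/2)] on the axis, with z measured from that loop.
Loop 1 (z = 0.057 m): B₁ = 4.14×10⁻⁵ T. Loop 2 (z = 0.057 m): B₂ = 4.14×10⁻⁵ T.
The fields add: B = B₁ + B₂ = 8.28×10⁻⁵ T.

B ≈ 82.8 μT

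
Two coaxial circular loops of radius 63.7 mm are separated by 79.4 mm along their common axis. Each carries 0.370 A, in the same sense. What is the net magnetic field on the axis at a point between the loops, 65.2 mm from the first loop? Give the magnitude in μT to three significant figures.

Each loop contributes B = μ₀IR²/[2(R²+z²)^(3/2)] on the axis, with z measured from that loop.
Loop 1 (z = 0.0652 m): B₁ = 1.25×10⁻⁶ T. Loop 2 (z = 0.0142 m): B₂ = 3.39×10⁻⁶ T.
The fields add: B = B₁ + B₂ = 4.64×10⁻⁶ T.

B ≈ 4.64 μT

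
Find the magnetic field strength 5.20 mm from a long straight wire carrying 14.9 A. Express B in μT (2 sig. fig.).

For an infinitely long straight wire, B = μ₀I/(2πd).
B = (4π×10⁻⁷ × 14.9) / (2π × 0.0052) = 5.73×10⁻⁴ T.

B ≈ 570 μT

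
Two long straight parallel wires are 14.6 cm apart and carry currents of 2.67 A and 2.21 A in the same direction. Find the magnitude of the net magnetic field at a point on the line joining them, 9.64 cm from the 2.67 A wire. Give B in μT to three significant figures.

B ≈ 3.37 μT

Each long wire gives B = μ₀I/(2πd). Distances are d₁ = 0.0964 m and d₂ = 0.0496 m.
B₁ = 5.54×10⁻⁶ T, B₂ = 8.91×10⁻⁶ T.
Between parallel currents the two contributions point in opposite directions, so they subtract. B = |B₁ − B₂| = |5.54×10⁻⁶ − 8.91×10⁻⁶| = 3.37×10⁻⁶ T.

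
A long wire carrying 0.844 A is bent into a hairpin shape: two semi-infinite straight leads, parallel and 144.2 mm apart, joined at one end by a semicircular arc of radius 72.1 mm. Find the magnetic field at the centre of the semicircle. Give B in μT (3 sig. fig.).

The semicircular arc contributes B_arc = μ₀I·π/(4πR) = μ₀I/(4R) = 3.68×10⁻⁶ T.
Each semi-infinite lead is at perpendicular distance R = 0.0721 m from the centre, with the perpendicular foot at its near end, so it contributes μ₀I/(4πR); both point the same way, together 2.34×10⁻⁶ T.
Arc and leads all point the same direction: B = 3.68×10⁻⁶ + 2.34×10⁻⁶ = 6.02×10⁻⁶ T.

B ≈ 6.02 μT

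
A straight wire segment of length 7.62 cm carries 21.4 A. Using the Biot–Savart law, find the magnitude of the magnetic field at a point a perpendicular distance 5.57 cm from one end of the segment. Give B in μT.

For a finite straight segment, B = (μ₀I/4πd)(sinθ₁ + sinθ₂), where θ₁, θ₂ are the angles from the perpendicular to each end.
The perpendicular foot is at one end, so the two end-offsets along the wire are 0 and L = 0.0762 m.
sinθ₁ = 0/√(0²+0.0557²) = 0.0000; sinθ₂ = 0.0762/√(0.0762²+0.0557²) = 0.8073.
B = (4π×10⁻⁷ × 21.4) / (4π × 0.0557) × (0.0000 + 0.8073) = 3.10×10⁻⁵ T.

B ≈ 31.0 μT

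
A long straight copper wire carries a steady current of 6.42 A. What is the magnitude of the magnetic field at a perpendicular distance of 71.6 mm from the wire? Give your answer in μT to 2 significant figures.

For an infinitely long straight wire, B = μ₀I/(2πd).
B = (4π×10⁻⁷ × 6.42) / (2π × 0.0716) = 1.79×10⁻⁵ T.

B ≈ 18 μT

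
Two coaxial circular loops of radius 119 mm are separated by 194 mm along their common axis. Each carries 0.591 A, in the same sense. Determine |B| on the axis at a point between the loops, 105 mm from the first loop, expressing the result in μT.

Each loop contributes B = μ₀IR²/[2(R²+z²)^(3/2)] on the axis, with z measured from that loop.
Loop 1 (z = 0.105 m): B₁ = 1.32×10⁻⁶ T. Loop 2 (z = 0.089 m): B₂ = 1.60×10⁻⁶ T.
The fields add: B = B₁ + B₂ = 2.92×10⁻⁶ T.

B ≈ 2.92 μT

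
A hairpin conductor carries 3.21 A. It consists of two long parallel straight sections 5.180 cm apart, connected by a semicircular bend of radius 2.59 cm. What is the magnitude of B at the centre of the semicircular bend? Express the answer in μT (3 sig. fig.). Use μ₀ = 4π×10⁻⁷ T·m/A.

B ≈ 63.7 μT

The semicircular arc contributes B_arc = μ₀I·π/(4πR) = μ₀I/(4R) = 3.89×10⁻⁵ T.
Each semi-infinite lead is at perpendicular distance R = 0.0259 m from the centre, with the perpendicular foot at its near end, so it contributes μ₀I/(4πR); both point the same way, together 2.48×10⁻⁵ T.
Arc and leads all point the same direction: B = 3.89×10⁻⁵ + 2.48×10⁻⁵ = 6.37×10⁻⁵ T.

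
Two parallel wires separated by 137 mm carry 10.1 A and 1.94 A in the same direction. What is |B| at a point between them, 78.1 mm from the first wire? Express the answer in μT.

Each long wire gives B = μ₀I/(2πd). Distances are d₁ = 0.0781 m and d₂ = 0.0589 m.
B₁ = 2.59×10⁻⁵ T, B₂ = 6.59×10⁻⁶ T.
Between parallel currents the two contributions point in opposite directions, so they subtract. B = |B₁ − B₂| = |2.59×10⁻⁵ − 6.59×10⁻⁶| = 1.93×10⁻⁵ T.

B ≈ 19.3 μT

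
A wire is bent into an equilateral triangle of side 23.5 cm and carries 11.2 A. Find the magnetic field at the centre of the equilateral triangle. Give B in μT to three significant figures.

Each side is a finite straight segment at perpendicular distance d = a/(2 tan(π/3)) = 0.06784 m from the centre, with end-angles ±π/3.
One side contributes B₁ = (μ₀I/4πd)·2 sin(π/3) = 2.86×10⁻⁵ T.
All 3 sides add in the same direction: B = 3 × 2.86×10⁻⁵ = 8.58×10⁻⁵ T.

B ≈ 85.8 μT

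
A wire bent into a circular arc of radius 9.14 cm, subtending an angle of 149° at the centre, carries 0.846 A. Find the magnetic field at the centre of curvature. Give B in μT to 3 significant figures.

B ≈ 2.41 μT

The Biot–Savart field of a circular arc at its centre is B = μ₀Iφ/(4πR), with φ = 2.601 rad.
B = (4π×10⁻⁷ × 0.846 × 2.601) / (4π × 0.0914) = 2.41×10⁻⁶ T.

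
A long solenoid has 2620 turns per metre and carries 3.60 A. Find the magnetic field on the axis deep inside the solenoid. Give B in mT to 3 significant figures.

Inside a long solenoid, B = μ₀nI with n = 2620 turns/m.
B = 4π×10⁻⁷ × 2620 × 3.60 = 1.19×10⁻² T.

B ≈ 11.9 mT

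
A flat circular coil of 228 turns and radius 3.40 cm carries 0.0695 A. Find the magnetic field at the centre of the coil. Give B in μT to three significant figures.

For an N-turn flat coil, B = Nμ₀I/(2R) with R = 0.034 m.
B = 228 × 1.28×10⁻⁶ T = 2.93×10⁻⁴ T.

B ≈ 293 μT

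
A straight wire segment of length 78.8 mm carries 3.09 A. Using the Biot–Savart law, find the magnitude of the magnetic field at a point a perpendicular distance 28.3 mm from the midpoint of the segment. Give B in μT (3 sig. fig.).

For a finite straight segment, B = (μ₀I/4πd)(sinθ₁ + sinθ₂), where θ₁, θ₂ are the angles from the perpendicular to each end.
The perpendicular from the point meets the wire at its midpoint, so each end is L/2 = 0.0394 m away along the wire.
sinθ₁ = 0.0394/√(0.0394²+0.0283²) = 0.8122; sinθ₂ = 0.0394/√(0.0394²+0.0283²) = 0.8122.
B = (4π×10⁻⁷ × 3.09) / (4π × 0.0283) × (0.8122 + 0.8122) = 1.77×10⁻⁵ T.

B ≈ 17.7 μT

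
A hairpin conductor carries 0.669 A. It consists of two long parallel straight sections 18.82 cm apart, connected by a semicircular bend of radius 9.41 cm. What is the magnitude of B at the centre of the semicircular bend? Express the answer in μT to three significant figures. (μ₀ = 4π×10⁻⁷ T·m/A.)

B ≈ 3.66 μT

The semicircular arc contributes B_arc = μ₀I·π/(4πR) = μ₀I/(4R) = 2.23×10⁻⁶ T.
Each semi-infinite lead is at perpendicular distance R = 0.0941 m from the centre, with the perpendicular foot at its near end, so it contributes μ₀I/(4πR); both point the same way, together 1.42×10⁻⁶ T.
Arc and leads all point the same direction: B = 2.23×10⁻⁶ + 1.42×10⁻⁶ = 3.66×10⁻⁶ T.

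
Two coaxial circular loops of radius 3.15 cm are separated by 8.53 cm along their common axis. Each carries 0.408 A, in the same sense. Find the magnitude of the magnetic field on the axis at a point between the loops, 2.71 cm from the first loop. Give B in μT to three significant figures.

Each loop contributes B = μ₀IR²/[2(R²+z²)^(3/2)] on the axis, with z measured from that loop.
Loop 1 (z = 0.0271 m): B₁ = 3.55×10⁻⁶ T. Loop 2 (z = 0.0582 m): B₂ = 8.78×10⁻⁷ T.
The fields add: B = B₁ + B₂ = 4.42×10⁻⁶ T.

B ≈ 4.42 μT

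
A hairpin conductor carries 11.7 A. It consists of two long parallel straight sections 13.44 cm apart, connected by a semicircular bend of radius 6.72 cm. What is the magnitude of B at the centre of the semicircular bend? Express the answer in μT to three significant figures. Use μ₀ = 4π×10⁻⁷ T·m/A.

B ≈ 89.5 μT

The semicircular arc contributes B_arc = μ₀I·π/(4πR) = μ₀I/(4R) = 5.47×10⁻⁵ T.
Each semi-infinite lead is at perpendicular distance R = 0.0672 m from the centre, with the perpendicular foot at its near end, so it contributes μ₀I/(4πR); both point the same way, together 3.48×10⁻⁵ T.
Arc and leads all point the same direction: B = 5.47×10⁻⁵ + 3.48×10⁻⁵ = 8.95×10⁻⁵ T.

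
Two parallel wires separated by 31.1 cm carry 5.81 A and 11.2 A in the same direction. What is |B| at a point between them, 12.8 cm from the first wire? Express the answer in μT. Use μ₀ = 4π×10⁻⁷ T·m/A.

B ≈ 3.16 μT

Each long wire gives B = μ₀I/(2πd). Distances are d₁ = 0.128 m and d₂ = 0.183 m.
B₁ = 9.08×10⁻⁶ T, B₂ = 1.22×10⁻⁵ T.
Between parallel currents the two contributions point in opposite directions, so they subtract. B = |B₁ − B₂| = |9.08×10⁻⁶ − 1.22×10⁻⁵| = 3.16×10⁻⁶ T.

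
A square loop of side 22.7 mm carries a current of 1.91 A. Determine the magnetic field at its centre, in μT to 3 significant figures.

B ≈ 95.2 μT

Each side is a finite straight segment at perpendicular distance d = a/(2 tan(π/4)) = 0.01135 m from the centre, with end-angles ±π/4.
One side contributes B₁ = (μ₀I/4πd)·2 sin(π/4) = 2.38×10⁻⁵ T.
All 4 sides add in the same direction: B = 4 × 2.38×10⁻⁵ = 9.52×10⁻⁵ T.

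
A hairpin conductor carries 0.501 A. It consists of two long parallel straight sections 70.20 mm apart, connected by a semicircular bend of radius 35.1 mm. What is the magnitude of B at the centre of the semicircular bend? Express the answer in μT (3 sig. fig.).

The semicircular arc contributes B_arc = μ₀I·π/(4πR) = μ₀I/(4R) = 4.48×10⁻⁶ T.
Each semi-infinite lead is at perpendicular distance R = 0.0351 m from the centre, with the perpendicular foot at its near end, so it contributes μ₀I/(4πR); both point the same way, together 2.85×10⁻⁶ T.
Arc and leads all point the same direction: B = 4.48×10⁻⁶ + 2.85×10⁻⁶ = 7.34×10⁻⁶ T.

B ≈ 7.34 μT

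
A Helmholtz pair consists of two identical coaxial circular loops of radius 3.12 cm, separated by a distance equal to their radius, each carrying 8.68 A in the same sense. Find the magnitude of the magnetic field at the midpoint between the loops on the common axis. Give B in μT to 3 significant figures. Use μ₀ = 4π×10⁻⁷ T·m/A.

B ≈ 250 μT

Each loop contributes B = μ₀IR²/[2(R²+z²)^(3/2)] on the axis, with z measured from that loop.
Loop 1 (z = 0.0156 m): B₁ = 1.25×10⁻⁴ T. Loop 2 (z = 0.0156 m): B₂ = 1.25×10⁻⁴ T.
The fields add: B = B₁ + B₂ = 2.50×10⁻⁴ T.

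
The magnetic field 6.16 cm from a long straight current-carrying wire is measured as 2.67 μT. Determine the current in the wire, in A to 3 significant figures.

For a long straight wire B = μ₀I/(2πd), so I = 2πdB/μ₀.
I = 2π × 0.0616 × 2.67×10⁻⁶ / (4π×10⁻⁷) = 0.822 A.

I ≈ 0.822 A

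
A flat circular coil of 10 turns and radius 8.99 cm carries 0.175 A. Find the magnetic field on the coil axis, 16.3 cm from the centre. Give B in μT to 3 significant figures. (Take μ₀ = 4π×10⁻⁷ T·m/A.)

For an N-turn flat coil, B = Nμ₀IR²/[2(R²+z²)^(3/2)] with R = 0.0899 m, z = 0.163 m.
B = 10 × 1.38×10⁻⁷ T = 1.38×10⁻⁶ T.

B ≈ 1.38 μT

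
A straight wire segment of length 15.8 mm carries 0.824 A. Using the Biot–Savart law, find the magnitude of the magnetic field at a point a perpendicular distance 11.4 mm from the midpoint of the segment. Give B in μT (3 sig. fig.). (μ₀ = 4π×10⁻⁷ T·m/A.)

For a finite straight segment, B = (μ₀I/4πd)(sinθ₁ + sinθ₂), where θ₁, θ₂ are the angles from the perpendicular to each end.
The perpendicular from the point meets the wire at its midpoint, so each end is L/2 = 0.0079 m away along the wire.
sinθ₁ = 0.0079/√(0.0079²+0.0114²) = 0.5696; sinθ₂ = 0.0079/√(0.0079²+0.0114²) = 0.5696.
B = (4π×10⁻⁷ × 0.824) / (4π × 0.0114) × (0.5696 + 0.5696) = 8.23×10⁻⁶ T.

B ≈ 8.23 μT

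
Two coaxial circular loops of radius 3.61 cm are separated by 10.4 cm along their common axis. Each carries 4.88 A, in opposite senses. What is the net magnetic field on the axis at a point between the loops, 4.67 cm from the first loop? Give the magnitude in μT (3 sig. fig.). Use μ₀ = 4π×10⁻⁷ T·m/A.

Each loop contributes B = μ₀IR²/[2(R²+z²)^(3/2)] on the axis, with z measured from that loop.
Loop 1 (z = 0.0467 m): B₁ = 1.94×10⁻⁵ T. Loop 2 (z = 0.0573 m): B₂ = 1.29×10⁻⁵ T.
The fields oppose: B = |B₁ − B₂| = 6.57×10⁻⁶ T.

B ≈ 6.57 μT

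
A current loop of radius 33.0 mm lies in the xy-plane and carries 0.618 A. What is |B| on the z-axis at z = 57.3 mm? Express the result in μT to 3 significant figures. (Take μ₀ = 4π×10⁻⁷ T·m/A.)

On the axis of a circular loop, B = μ₀IR² / [2(R²+z²)^(3/2)].
R² + z² = (0.033)² + (0.0573)² = 0.004372 m², and (R²+z²)^(3/2) = 2.89×10⁻⁴ m³.
B = (4π×10⁻⁷ × 0.618 × 0.001089) / (2 × 2.89×10⁻⁴) = 1.46×10⁻⁶ T.

B ≈ 1.46 μT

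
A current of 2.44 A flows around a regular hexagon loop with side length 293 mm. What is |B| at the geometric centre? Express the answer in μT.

B ≈ 5.77 μT

Each side is a finite straight segment at perpendicular distance d = a/(2 tan(π/6)) = 0.2537 m from the centre, with end-angles ±π/6.
One side contributes B₁ = (μ₀I/4πd)·2 sin(π/6) = 9.62×10⁻⁷ T.
All 6 sides add in the same direction: B = 6 × 9.62×10⁻⁷ = 5.77×10⁻⁶ T.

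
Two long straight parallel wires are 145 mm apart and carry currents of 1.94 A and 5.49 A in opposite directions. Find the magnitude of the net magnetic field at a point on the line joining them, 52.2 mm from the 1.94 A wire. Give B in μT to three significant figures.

B ≈ 19.3 μT

Each long wire gives B = μ₀I/(2πd). Distances are d₁ = 0.0522 m and d₂ = 0.0928 m.
B₁ = 7.43×10⁻⁶ T, B₂ = 1.18×10⁻⁵ T.
Between antiparallel currents both contributions point the same way, so they add. B = B₁ + B₂ = 7.43×10⁻⁶ + 1.18×10⁻⁵ = 1.93×10⁻⁵ T.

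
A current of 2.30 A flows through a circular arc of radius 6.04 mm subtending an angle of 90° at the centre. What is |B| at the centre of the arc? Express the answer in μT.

The Biot–Savart field of a circular arc at its centre is B = μ₀Iφ/(4πR), with φ = 1.571 rad.
B = (4π×10⁻⁷ × 2.30 × 1.571) / (4π × 0.00604) = 5.98×10⁻⁵ T.

B ≈ 59.8 μT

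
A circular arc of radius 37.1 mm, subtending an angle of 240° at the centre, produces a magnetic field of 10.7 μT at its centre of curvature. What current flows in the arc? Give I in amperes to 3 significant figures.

I ≈ 0.948 A

For a circular arc, B = μ₀Iφ/(4πR) with φ in radians; here φ = 4.189 rad.
So I = 4πRB/(μ₀φ) = 4π × 0.0371 × 1.07×10⁻⁵ / (4π×10⁻⁷ × 4.189) = 0.948 A.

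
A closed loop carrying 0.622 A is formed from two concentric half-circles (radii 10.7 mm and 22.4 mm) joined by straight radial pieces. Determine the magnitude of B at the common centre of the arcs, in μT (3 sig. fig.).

The radial connectors point toward the centre, so dl × r̂ = 0 and they contribute nothing.
Each semicircle gives μ₀I/(4R): inner arc 1.83×10⁻⁵ T, outer arc 8.72×10⁻⁶ T.
The two arcs carry current in opposite angular senses, so their fields oppose: B = |1.83×10⁻⁵ − 8.72×10⁻⁶| = 9.54×10⁻⁶ T.

B ≈ 9.54 μT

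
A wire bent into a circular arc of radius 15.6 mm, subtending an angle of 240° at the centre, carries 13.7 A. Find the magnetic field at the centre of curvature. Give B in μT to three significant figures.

The Biot–Savart field of a circular arc at its centre is B = μ₀Iφ/(4πR), with φ = 4.189 rad.
B = (4π×10⁻⁷ × 13.7 × 4.189) / (4π × 0.0156) = 3.68×10⁻⁴ T.

B ≈ 368 μT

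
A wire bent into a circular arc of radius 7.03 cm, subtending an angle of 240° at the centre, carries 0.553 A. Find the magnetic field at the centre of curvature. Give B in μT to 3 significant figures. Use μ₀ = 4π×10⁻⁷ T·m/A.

B ≈ 3.30 μT

The Biot–Savart field of a circular arc at its centre is B = μ₀Iφ/(4πR), with φ = 4.189 rad.
B = (4π×10⁻⁷ × 0.553 × 4.189) / (4π × 0.0703) = 3.30×10⁻⁶ T.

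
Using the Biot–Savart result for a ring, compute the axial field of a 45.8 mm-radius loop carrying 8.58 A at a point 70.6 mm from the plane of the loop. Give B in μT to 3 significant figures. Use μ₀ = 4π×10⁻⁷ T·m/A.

On the axis of a circular loop, B = μ₀IR² / [2(R²+z²)^(3/2)].
R² + z² = (0.0458)² + (0.0706)² = 0.007082 m², and (R²+z²)^(3/2) = 5.96×10⁻⁴ m³.
B = (4π×10⁻⁷ × 8.58 × 0.002098) / (2 × 5.96×10⁻⁴) = 1.90×10⁻⁵ T.

B ≈ 19.0 μT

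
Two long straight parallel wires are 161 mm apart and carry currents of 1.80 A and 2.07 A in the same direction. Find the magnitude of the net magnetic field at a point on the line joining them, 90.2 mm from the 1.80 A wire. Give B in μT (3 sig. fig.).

Each long wire gives B = μ₀I/(2πd). Distances are d₁ = 0.0902 m and d₂ = 0.0708 m.
B₁ = 3.99×10⁻⁶ T, B₂ = 5.85×10⁻⁶ T.
Between parallel currents the two contributions point in opposite directions, so they subtract. B = |B₁ − B₂| = |3.99×10⁻⁶ − 5.85×10⁻⁶| = 1.86×10⁻⁶ T.

B ≈ 1.86 μT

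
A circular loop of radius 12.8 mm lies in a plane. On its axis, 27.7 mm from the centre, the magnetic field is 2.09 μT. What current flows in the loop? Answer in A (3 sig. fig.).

I ≈ 0.577 A

On the axis of a loop, B = μ₀IR²/[2(R²+z²)^(3/2)], so I = 2B(R²+z²)^(3/2)/(μ₀R²).
R² + z² = 0.0001638 + 0.0007673 = 0.0009311 m²; raised to 3/2 gives 2.84×10⁻⁵ m³.
I = 2 × 2.09×10⁻⁶ × 2.84×10⁻⁵ / (1.26×10⁻⁶ × 0.0001638) = 0.577 A.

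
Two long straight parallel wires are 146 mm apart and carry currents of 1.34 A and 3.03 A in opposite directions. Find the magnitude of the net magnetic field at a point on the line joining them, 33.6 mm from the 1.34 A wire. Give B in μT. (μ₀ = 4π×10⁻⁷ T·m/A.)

Each long wire gives B = μ₀I/(2πd). Distances are d₁ = 0.0336 m and d₂ = 0.1124 m.
B₁ = 7.98×10⁻⁶ T, B₂ = 5.39×10⁻⁶ T.
Between antiparallel currents both contributions point the same way, so they add. B = B₁ + B₂ = 7.98×10⁻⁶ + 5.39×10⁻⁶ = 1.34×10⁻⁵ T.

B ≈ 13.4 μT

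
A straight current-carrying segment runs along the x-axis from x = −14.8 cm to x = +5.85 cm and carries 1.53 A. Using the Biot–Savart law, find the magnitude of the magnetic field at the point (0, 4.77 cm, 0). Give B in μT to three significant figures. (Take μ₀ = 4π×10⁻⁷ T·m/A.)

B ≈ 5.54 μT

For a finite straight segment, B = (μ₀I/4πd)(sinθ₁ + sinθ₂), where θ₁, θ₂ are the angles from the perpendicular to each end.
The perpendicular distance is d = 0.0477 m; the end-offsets along the wire are a = 0.148 m and b = 0.0585 m.
sinθ₁ = 0.148/√(0.148²+0.0477²) = 0.9518; sinθ₂ = 0.0585/√(0.0585²+0.0477²) = 0.7750.
B = (4π×10⁻⁷ × 1.53) / (4π × 0.0477) × (0.9518 + 0.7750) = 5.54×10⁻⁶ T.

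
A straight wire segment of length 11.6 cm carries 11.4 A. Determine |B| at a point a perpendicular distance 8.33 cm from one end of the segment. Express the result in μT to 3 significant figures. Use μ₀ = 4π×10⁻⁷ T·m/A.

For a finite straight segment, B = (μ₀I/4πd)(sinθ₁ + sinθ₂), where θ₁, θ₂ are the angles from the perpendicular to each end.
The perpendicular foot is at one end, so the two end-offsets along the wire are 0 and L = 0.116 m.
sinθ₁ = 0/√(0²+0.0833²) = 0.0000; sinθ₂ = 0.116/√(0.116²+0.0833²) = 0.8123.
B = (4π×10⁻⁷ × 11.4) / (4π × 0.0833) × (0.0000 + 0.8123) = 1.11×10⁻⁵ T.

B ≈ 11.1 μT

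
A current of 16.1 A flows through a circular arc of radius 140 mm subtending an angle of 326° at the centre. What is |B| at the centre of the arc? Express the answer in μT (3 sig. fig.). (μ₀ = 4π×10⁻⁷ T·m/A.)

The Biot–Savart field of a circular arc at its centre is B = μ₀Iφ/(4πR), with φ = 5.69 rad.
B = (4π×10⁻⁷ × 16.1 × 5.69) / (4π × 0.14) = 6.54×10⁻⁵ T.

B ≈ 65.4 μT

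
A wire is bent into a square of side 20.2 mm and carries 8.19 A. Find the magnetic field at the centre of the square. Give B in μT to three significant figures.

Each side is a finite straight segment at perpendicular distance d = a/(2 tan(π/4)) = 0.0101 m from the centre, with end-angles ±π/4.
One side contributes B₁ = (μ₀I/4πd)·2 sin(π/4) = 1.15×10⁻⁴ T.
All 4 sides add in the same direction: B = 4 × 1.15×10⁻⁴ = 4.59×10⁻⁴ T.

B ≈ 459 μT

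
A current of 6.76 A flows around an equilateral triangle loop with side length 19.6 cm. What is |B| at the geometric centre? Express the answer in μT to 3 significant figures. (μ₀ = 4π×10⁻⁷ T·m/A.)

B ≈ 62.1 μT

Each side is a finite straight segment at perpendicular distance d = a/(2 tan(π/3)) = 0.05658 m from the centre, with end-angles ±π/3.
One side contributes B₁ = (μ₀I/4πd)·2 sin(π/3) = 2.07×10⁻⁵ T.
All 3 sides add in the same direction: B = 3 × 2.07×10⁻⁵ = 6.21×10⁻⁵ T.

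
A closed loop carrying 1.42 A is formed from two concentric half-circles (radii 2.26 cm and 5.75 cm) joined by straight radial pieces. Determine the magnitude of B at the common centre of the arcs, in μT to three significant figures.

B ≈ 12.0 μT

The radial connectors point toward the centre, so dl × r̂ = 0 and they contribute nothing.
Each semicircle gives μ₀I/(4R): inner arc 1.97×10⁻⁵ T, outer arc 7.76×10⁻⁶ T.
The two arcs carry current in opposite angular senses, so their fields oppose: B = |1.97×10⁻⁵ − 7.76×10⁻⁶| = 1.20×10⁻⁵ T.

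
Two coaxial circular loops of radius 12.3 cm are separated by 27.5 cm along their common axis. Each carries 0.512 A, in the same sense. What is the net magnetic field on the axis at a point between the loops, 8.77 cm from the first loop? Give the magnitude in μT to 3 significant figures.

B ≈ 1.84 μT

Each loop contributes B = μ₀IR²/[2(R²+z²)^(3/2)] on the axis, with z measured from that loop.
Loop 1 (z = 0.0877 m): B₁ = 1.41×10⁻⁶ T. Loop 2 (z = 0.1873 m): B₂ = 4.33×10⁻⁷ T.
The fields add: B = B₁ + B₂ = 1.84×10⁻⁶ T.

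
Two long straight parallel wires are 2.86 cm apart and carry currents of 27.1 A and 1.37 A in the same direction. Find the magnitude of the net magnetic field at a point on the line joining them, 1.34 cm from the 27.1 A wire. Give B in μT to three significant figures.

B ≈ 386 μT

Each long wire gives B = μ₀I/(2πd). Distances are d₁ = 0.0134 m and d₂ = 0.0152 m.
B₁ = 4.04×10⁻⁴ T, B₂ = 1.80×10⁻⁵ T.
Between parallel currents the two contributions point in opposite directions, so they subtract. B = |B₁ − B₂| = |4.04×10⁻⁴ − 1.80×10⁻⁵| = 3.86×10⁻⁴ T.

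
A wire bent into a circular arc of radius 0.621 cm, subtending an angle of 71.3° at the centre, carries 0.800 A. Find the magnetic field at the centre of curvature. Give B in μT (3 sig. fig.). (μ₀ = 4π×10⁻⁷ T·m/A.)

B ≈ 16.0 μT

The Biot–Savart field of a circular arc at its centre is B = μ₀Iφ/(4πR), with φ = 1.244 rad.
B = (4π×10⁻⁷ × 0.800 × 1.244) / (4π × 0.00621) = 1.60×10⁻⁵ T.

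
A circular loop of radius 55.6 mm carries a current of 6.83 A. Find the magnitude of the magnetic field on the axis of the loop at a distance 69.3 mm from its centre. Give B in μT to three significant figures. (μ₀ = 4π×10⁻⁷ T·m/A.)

B ≈ 18.9 μT

On the axis of a circular loop, B = μ₀IR² / [2(R²+z²)^(3/2)].
R² + z² = (0.0556)² + (0.0693)² = 0.007894 m², and (R²+z²)^(3/2) = 7.01×10⁻⁴ m³.
B = (4π×10⁻⁷ × 6.83 × 0.003091) / (2 × 7.01×10⁻⁴) = 1.89×10⁻⁵ T.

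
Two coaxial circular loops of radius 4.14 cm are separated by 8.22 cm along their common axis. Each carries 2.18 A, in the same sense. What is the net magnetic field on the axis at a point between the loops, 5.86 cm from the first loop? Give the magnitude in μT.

B ≈ 28.0 μT

Each loop contributes B = μ₀IR²/[2(R²+z²)^(3/2)] on the axis, with z measured from that loop.
Loop 1 (z = 0.0586 m): B₁ = 6.36×10⁻⁶ T. Loop 2 (z = 0.0236 m): B₂ = 2.17×10⁻⁵ T.
The fields add: B = B₁ + B₂ = 2.80×10⁻⁵ T.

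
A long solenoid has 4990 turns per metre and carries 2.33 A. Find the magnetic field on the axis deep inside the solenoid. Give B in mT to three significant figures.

Inside a long solenoid, B = μ₀nI with n = 4990 turns/m.
B = 4π×10⁻⁷ × 4990 × 2.33 = 1.46×10⁻² T.

B ≈ 14.6 mT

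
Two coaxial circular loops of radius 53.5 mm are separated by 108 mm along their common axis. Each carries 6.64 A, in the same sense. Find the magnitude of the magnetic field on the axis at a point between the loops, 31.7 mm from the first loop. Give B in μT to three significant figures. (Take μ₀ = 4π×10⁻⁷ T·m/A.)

Each loop contributes B = μ₀IR²/[2(R²+z²)^(3/2)] on the axis, with z measured from that loop.
Loop 1 (z = 0.0317 m): B₁ = 4.97×10⁻⁵ T. Loop 2 (z = 0.0763 m): B₂ = 1.48×10⁻⁵ T.
The fields add: B = B₁ + B₂ = 6.44×10⁻⁵ T.

B ≈ 64.4 μT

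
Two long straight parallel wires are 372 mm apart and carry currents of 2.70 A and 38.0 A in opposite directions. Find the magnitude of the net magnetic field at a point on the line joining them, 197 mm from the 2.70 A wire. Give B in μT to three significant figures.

Each long wire gives B = μ₀I/(2πd). Distances are d₁ = 0.197 m and d₂ = 0.175 m.
B₁ = 2.74×10⁻⁶ T, B₂ = 4.34×10⁻⁵ T.
Between antiparallel currents both contributions point the same way, so they add. B = B₁ + B₂ = 2.74×10⁻⁶ + 4.34×10⁻⁵ = 4.62×10⁻⁵ T.

B ≈ 46.2 μT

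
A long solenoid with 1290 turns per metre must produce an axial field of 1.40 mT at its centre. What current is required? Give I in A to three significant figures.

I ≈ 0.864 A

Inside a long solenoid B = μ₀nI with n = 1290 m⁻¹, so I = B/(μ₀n).
I = 1.40×10⁻³ / (4π×10⁻⁷ × 1290) = 0.864 A.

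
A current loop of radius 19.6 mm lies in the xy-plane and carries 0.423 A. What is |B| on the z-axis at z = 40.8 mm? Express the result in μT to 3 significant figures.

B ≈ 1.10 μT

On the axis of a circular loop, B = μ₀IR² / [2(R²+z²)^(3/2)].
R² + z² = (0.0196)² + (0.0408)² = 0.002049 m², and (R²+z²)^(3/2) = 9.27×10⁻⁵ m³.
B = (4π×10⁻⁷ × 0.423 × 0.0003842) / (2 × 9.27×10⁻⁵) = 1.10×10⁻⁶ T.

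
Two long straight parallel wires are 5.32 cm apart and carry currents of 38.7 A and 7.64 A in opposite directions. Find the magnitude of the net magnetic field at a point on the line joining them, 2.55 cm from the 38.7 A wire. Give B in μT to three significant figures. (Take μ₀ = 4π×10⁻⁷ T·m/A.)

B ≈ 359 μT

Each long wire gives B = μ₀I/(2πd). Distances are d₁ = 0.0255 m and d₂ = 0.0277 m.
B₁ = 3.04×10⁻⁴ T, B₂ = 5.52×10⁻⁵ T.
Between antiparallel currents both contributions point the same way, so they add. B = B₁ + B₂ = 3.04×10⁻⁴ + 5.52×10⁻⁵ = 3.59×10⁻⁴ T.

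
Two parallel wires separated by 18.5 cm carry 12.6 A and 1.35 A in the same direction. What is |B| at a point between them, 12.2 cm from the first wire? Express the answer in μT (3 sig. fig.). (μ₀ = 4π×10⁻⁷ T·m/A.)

Each long wire gives B = μ₀I/(2πd). Distances are d₁ = 0.122 m and d₂ = 0.063 m.
B₁ = 2.07×10⁻⁵ T, B₂ = 4.29×10⁻⁶ T.
Between parallel currents the two contributions point in opposite directions, so they subtract. B = |B₁ − B₂| = |2.07×10⁻⁵ − 4.29×10⁻⁶| = 1.64×10⁻⁵ T.

B ≈ 16.4 μT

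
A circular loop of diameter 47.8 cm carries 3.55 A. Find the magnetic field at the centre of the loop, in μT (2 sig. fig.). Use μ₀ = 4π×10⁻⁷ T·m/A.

B ≈ 9.3 μT

At the centre of a circular loop the Biot–Savart law gives B = μ₀I/(2R) (so R = 0.239 m).
B = (4π×10⁻⁷ × 3.55) / (2 × 0.239) = 9.33×10⁻⁶ T.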